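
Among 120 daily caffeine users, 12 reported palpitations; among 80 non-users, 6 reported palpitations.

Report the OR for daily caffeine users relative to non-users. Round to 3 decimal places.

odds, daily caffeine users = 12/108 = 0.1111
odds, non-users = 6/74 = 0.0811
OR = 0.1111 / 0.0811 = 1.370

1.370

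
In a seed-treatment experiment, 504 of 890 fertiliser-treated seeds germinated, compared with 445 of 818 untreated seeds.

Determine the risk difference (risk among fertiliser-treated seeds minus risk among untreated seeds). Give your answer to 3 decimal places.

RD = 0.022

risk, fertiliser-treated seeds = 504/890 = 0.5663
risk, untreated seeds = 445/818 = 0.5440
risk difference = 0.5663 − 0.5440 = 0.022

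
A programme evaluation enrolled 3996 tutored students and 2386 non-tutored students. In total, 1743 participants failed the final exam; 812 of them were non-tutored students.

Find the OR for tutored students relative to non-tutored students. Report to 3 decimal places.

tutored students with the outcome: 1743 − 812 = 931
tutored students without the outcome: 3996 − 931 = 3065
non-tutored students without the outcome: 2386 − 812 = 1574
OR = (931 × 1574) / (3065 × 812) = 1465394/2488780 ≈ 0.589

OR = 0.589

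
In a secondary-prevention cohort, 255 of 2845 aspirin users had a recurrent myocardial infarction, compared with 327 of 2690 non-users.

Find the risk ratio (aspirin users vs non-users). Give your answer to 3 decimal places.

risk, aspirin users = 255/2845 = 0.0896
risk, non-users = 327/2690 = 0.1216
RR = 0.0896 / 0.1216 = 0.737

RR: 0.737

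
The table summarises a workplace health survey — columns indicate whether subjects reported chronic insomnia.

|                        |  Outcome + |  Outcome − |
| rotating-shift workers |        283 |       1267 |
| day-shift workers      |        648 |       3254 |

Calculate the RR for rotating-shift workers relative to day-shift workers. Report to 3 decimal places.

risk, rotating-shift workers = 283/1550 = 0.1826
risk, day-shift workers = 648/3902 = 0.1661
RR = 0.1826 / 0.1661 = 1.099

RR ≈ 1.099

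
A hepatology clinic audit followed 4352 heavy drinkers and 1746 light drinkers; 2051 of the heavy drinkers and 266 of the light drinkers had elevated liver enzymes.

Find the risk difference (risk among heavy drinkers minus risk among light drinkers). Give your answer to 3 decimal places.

RD = 0.319

risk, heavy drinkers = 2051/4352 = 0.4713
risk, light drinkers = 266/1746 = 0.1523
risk difference = 0.4713 − 0.1523 = 0.319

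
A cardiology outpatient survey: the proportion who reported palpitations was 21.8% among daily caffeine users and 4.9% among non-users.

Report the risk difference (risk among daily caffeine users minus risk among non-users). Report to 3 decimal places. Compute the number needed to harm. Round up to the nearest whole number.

RD = 0.169; NNH = 6

risk difference = 0.21800 − 0.04900 = 0.169
absolute risk difference = 0.169000
1 / 0.169000 = 5.917 → round up → 6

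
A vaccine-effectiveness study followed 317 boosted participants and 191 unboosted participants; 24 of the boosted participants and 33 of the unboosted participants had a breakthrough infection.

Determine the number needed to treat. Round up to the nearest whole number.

risk, boosted participants = 24/317 = 0.075710
risk, unboosted participants = 33/191 = 0.172775
absolute risk difference = 0.097065
1 / 0.097065 = 10.302 → round up → 11

11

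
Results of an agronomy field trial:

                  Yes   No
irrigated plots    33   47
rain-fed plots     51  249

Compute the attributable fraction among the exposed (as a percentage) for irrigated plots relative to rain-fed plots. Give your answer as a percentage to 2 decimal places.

risk, irrigated plots = 33/80 = 0.4125
risk, rain-fed plots = 51/300 = 0.1700
AR% = (0.4125 − 0.1700) / 0.4125 = 0.5879 → 58.79%

AR%: 58.79%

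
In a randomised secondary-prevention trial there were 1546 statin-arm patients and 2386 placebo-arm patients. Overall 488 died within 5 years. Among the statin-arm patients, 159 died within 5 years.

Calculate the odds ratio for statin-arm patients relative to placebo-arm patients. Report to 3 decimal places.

statin-arm patients without the outcome: 1546 − 159 = 1387
placebo-arm patients with the outcome: 488 − 159 = 329
placebo-arm patients without the outcome: 2386 − 329 = 2057
OR = (159 × 2057) / (1387 × 329) = 327063/456323 ≈ 0.717

0.717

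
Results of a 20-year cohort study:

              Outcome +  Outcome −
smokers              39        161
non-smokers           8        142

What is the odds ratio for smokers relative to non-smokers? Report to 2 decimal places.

OR = (39 × 142) / (161 × 8) = 5538/1288 ≈ 4.30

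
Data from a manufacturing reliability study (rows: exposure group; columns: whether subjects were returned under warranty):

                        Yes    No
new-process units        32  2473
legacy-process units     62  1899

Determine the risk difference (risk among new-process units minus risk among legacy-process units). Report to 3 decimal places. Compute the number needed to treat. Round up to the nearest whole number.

risk, new-process units = 32/2505 = 0.01277
risk, legacy-process units = 62/1961 = 0.03162
risk difference = 0.01277 − 0.03162 = -0.019
absolute risk difference = 0.018842
1 / 0.018842 = 53.073 → round up → 54

RD = -0.019; NNT = 54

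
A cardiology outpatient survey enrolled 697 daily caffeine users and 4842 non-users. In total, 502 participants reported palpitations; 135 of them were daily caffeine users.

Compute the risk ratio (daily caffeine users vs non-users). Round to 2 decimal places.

daily caffeine users without the outcome: 697 − 135 = 562
non-users with the outcome: 502 − 135 = 367
non-users without the outcome: 4842 − 367 = 4475
risk, daily caffeine users = 135/697 = 0.1937
risk, non-users = 367/4842 = 0.0758
RR = 0.1937 / 0.0758 = 2.56

RR ≈ 2.56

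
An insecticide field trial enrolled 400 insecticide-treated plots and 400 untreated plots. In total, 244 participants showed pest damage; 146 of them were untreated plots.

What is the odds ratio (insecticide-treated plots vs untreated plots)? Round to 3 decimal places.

OR ≈ 0.565

insecticide-treated plots with the outcome: 244 − 146 = 98
insecticide-treated plots without the outcome: 400 − 98 = 302
untreated plots without the outcome: 400 − 146 = 254
OR = (98 × 254) / (302 × 146) = 24892/44092 ≈ 0.565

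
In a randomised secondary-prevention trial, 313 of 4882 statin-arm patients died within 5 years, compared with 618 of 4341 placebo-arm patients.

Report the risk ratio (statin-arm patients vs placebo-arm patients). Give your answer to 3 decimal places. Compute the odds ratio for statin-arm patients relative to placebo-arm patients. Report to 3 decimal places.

risk, statin-arm patients = 313/4882 = 0.0641
risk, placebo-arm patients = 618/4341 = 0.1424
RR = 0.0641 / 0.1424 = 0.450
OR = (313 × 3723) / (4569 × 618) = 1165299/2823642 ≈ 0.413

RR = 0.450; OR = 0.413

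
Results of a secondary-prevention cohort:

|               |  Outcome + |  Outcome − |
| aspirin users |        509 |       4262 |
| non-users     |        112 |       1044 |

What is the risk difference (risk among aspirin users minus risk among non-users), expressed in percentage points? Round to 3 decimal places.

risk, aspirin users = 509/4771 = 0.1067
risk, non-users = 112/1156 = 0.0969
risk difference = 0.1067 − 0.0969 = 0.0098 → 0.980 percentage points

RD ≈ 0.980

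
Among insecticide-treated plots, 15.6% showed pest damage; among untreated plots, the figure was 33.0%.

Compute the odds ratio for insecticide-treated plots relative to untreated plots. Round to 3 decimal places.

OR: 0.375

odds, insecticide-treated plots = 0.1560/0.8440 = 0.1848
odds, untreated plots = 0.3300/0.6700 = 0.4925
OR = 0.1848 / 0.4925 = 0.375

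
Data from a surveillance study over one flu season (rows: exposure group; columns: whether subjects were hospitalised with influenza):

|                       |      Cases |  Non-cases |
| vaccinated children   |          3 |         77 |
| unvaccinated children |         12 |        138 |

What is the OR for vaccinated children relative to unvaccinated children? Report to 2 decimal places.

odds, vaccinated children = 3/77 = 0.03896
odds, unvaccinated children = 12/138 = 0.08696
OR = 0.03896 / 0.08696 = 0.45

0.45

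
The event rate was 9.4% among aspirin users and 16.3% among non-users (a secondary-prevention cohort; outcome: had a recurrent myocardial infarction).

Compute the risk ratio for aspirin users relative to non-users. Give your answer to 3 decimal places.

RR = 0.0940 / 0.1630 = 0.577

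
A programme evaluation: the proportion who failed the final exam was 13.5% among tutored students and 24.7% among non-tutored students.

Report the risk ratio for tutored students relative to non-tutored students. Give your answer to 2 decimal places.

RR = 0.1350 / 0.2470 = 0.55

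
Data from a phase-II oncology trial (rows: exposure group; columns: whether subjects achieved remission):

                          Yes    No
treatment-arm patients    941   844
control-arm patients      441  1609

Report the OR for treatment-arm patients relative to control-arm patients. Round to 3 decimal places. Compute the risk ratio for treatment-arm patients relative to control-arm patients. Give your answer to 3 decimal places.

OR = (941 × 1609) / (844 × 441) = 1514069/372204 ≈ 4.068
risk, treatment-arm patients = 941/1785 = 0.5272
risk, control-arm patients = 441/2050 = 0.2151
RR = 0.5272 / 0.2151 = 2.451

OR = 4.068; RR = 2.451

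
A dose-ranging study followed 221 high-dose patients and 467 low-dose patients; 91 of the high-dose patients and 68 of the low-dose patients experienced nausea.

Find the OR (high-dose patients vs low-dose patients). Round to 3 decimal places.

OR = (91 × 399) / (130 × 68) = 36309/8840 ≈ 4.107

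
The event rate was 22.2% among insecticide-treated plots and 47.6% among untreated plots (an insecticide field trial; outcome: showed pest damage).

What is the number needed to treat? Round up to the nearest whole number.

4

absolute risk difference = 0.254000
1 / 0.254000 = 3.937 → round up → 4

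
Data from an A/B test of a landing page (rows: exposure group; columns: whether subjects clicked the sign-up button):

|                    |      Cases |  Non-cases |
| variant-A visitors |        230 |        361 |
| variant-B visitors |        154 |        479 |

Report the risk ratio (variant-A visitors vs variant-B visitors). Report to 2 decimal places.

risk, variant-A visitors = 230/591 = 0.3892
risk, variant-B visitors = 154/633 = 0.2433
RR = 0.3892 / 0.2433 = 1.60

RR ≈ 1.60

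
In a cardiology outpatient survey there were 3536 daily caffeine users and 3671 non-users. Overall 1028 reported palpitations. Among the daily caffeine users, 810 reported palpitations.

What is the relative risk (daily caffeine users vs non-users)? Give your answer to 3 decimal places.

daily caffeine users without the outcome: 3536 − 810 = 2726
non-users with the outcome: 1028 − 810 = 218
non-users without the outcome: 3671 − 218 = 3453
risk, daily caffeine users = 810/3536 = 0.2291
risk, non-users = 218/3671 = 0.0594
RR = 0.2291 / 0.0594 = 3.857

3.857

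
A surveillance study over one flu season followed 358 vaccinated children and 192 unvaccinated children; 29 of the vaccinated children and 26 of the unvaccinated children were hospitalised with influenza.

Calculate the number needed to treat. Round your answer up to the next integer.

risk, vaccinated children = 29/358 = 0.081006
risk, unvaccinated children = 26/192 = 0.135417
absolute risk difference = 0.054411
1 / 0.054411 = 18.379 → round up → 19

NNT ≈ 19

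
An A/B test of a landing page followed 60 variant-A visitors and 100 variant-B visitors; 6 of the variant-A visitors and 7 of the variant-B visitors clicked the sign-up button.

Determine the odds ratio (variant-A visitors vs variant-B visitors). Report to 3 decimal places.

OR = (6 × 93) / (54 × 7) = 558/378 ≈ 1.476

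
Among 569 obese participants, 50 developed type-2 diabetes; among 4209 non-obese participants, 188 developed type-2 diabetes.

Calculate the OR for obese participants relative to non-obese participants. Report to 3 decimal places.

odds, obese participants = 50/519 = 0.09634
odds, non-obese participants = 188/4021 = 0.04675
OR = 0.09634 / 0.04675 = 2.061

OR ≈ 2.061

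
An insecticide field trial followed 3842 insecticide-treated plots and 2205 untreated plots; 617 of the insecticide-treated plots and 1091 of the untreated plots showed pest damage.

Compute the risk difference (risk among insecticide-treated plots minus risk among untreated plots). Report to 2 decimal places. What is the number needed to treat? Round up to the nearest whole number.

risk, insecticide-treated plots = 617/3842 = 0.1606
risk, untreated plots = 1091/2205 = 0.4948
risk difference = 0.1606 − 0.4948 = -0.33
absolute risk difference = 0.334191
1 / 0.334191 = 2.992 → round up → 3

RD = -0.33; NNT = 3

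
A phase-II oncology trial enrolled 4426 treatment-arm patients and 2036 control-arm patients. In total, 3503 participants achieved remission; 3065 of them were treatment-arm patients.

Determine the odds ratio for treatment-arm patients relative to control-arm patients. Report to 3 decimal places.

treatment-arm patients without the outcome: 4426 − 3065 = 1361
control-arm patients with the outcome: 3503 − 3065 = 438
control-arm patients without the outcome: 2036 − 438 = 1598
OR = (3065 × 1598) / (1361 × 438) = 4897870/596118 ≈ 8.216

OR ≈ 8.216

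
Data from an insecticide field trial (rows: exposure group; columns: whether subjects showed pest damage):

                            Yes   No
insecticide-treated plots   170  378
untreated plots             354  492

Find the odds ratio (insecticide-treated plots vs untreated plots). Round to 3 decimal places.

OR = (170 × 492) / (378 × 354) = 83640/133812 ≈ 0.625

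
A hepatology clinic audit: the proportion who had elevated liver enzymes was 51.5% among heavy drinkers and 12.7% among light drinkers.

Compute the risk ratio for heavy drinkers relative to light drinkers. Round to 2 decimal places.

RR = 0.5150 / 0.1270 = 4.06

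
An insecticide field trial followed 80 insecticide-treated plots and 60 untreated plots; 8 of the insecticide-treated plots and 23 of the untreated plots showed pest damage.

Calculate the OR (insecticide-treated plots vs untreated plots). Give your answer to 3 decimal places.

OR = (8 × 37) / (72 × 23) = 296/1656 ≈ 0.179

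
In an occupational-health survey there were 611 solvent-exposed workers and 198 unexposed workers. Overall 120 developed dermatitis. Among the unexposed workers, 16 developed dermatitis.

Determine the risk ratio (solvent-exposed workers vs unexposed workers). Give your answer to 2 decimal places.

RR = 2.11

solvent-exposed workers with the outcome: 120 − 16 = 104
solvent-exposed workers without the outcome: 611 − 104 = 507
unexposed workers without the outcome: 198 − 16 = 182
risk, solvent-exposed workers = 104/611 = 0.1702
risk, unexposed workers = 16/198 = 0.0808
RR = 0.1702 / 0.0808 = 2.11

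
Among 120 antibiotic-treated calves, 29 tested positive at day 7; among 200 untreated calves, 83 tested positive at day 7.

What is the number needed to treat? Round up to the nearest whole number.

risk, antibiotic-treated calves = 29/120 = 0.241667
risk, untreated calves = 83/200 = 0.415000
absolute risk difference = 0.173333
1 / 0.173333 = 5.769 → round up → 6

NNT ≈ 6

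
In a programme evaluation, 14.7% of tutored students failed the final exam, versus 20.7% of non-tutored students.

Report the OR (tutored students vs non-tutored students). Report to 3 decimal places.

OR ≈ 0.660

odds, tutored students = 0.1470/0.8530 = 0.1723
odds, non-tutored students = 0.2070/0.7930 = 0.2610
OR = 0.1723 / 0.2610 = 0.660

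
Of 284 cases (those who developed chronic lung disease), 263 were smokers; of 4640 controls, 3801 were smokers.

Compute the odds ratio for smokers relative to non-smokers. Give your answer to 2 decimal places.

OR = (263 × 839) / (3801 × 21) = 220657/79821 ≈ 2.76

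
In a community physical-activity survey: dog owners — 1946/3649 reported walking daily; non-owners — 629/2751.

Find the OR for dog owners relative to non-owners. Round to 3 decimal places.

odds, dog owners = 1946/1703 = 1.1427
odds, non-owners = 629/2122 = 0.2964
OR = 1.1427 / 0.2964 = 3.855

OR: 3.855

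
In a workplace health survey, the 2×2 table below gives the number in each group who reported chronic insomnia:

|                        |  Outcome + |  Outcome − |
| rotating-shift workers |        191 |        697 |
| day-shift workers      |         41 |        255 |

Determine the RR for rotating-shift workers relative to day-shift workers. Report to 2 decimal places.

RR = 1.55

risk, rotating-shift workers = 191/888 = 0.2151
risk, day-shift workers = 41/296 = 0.1385
RR = 0.2151 / 0.1385 = 1.55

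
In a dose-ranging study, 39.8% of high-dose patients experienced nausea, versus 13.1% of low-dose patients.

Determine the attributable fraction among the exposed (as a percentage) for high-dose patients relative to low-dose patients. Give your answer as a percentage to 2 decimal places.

AR% = (0.3980 − 0.1310) / 0.3980 = 0.6709 → 67.09%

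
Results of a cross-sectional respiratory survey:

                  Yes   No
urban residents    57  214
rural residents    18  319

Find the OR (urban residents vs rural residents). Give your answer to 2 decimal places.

OR = (57 × 319) / (214 × 18) = 18183/3852 ≈ 4.72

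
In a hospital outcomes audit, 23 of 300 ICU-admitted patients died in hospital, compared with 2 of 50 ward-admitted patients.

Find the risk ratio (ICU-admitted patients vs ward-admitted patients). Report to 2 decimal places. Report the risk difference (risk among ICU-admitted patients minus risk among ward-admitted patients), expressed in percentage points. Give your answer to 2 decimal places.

risk, ICU-admitted patients = 23/300 = 0.07667
risk, ward-admitted patients = 2/50 = 0.04000
RR = 0.07667 / 0.04000 = 1.92
risk difference = 0.07667 − 0.04000 = 0.03667 → 3.67 percentage points

RR = 1.92; RD = 3.67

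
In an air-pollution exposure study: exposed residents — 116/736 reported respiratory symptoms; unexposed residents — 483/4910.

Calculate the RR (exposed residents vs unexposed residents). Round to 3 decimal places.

RR: 1.602

risk, exposed residents = 116/736 = 0.1576
risk, unexposed residents = 483/4910 = 0.0984
RR = 0.1576 / 0.0984 = 1.602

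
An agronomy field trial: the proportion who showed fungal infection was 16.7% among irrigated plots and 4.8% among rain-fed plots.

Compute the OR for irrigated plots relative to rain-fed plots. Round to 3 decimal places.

OR: 3.976

odds, irrigated plots = 0.16700/0.83300 = 0.20048
odds, rain-fed plots = 0.04800/0.95200 = 0.05042
OR = 0.20048 / 0.05042 = 3.976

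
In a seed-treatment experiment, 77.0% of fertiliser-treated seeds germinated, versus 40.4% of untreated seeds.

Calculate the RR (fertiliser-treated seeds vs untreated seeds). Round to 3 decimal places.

RR = 0.7700 / 0.4040 = 1.906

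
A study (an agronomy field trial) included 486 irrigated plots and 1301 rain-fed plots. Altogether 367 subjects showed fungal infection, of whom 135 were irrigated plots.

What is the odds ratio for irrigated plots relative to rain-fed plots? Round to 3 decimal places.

irrigated plots without the outcome: 486 − 135 = 351
rain-fed plots with the outcome: 367 − 135 = 232
rain-fed plots without the outcome: 1301 − 232 = 1069
odds, irrigated plots = 135/351 = 0.3846
odds, rain-fed plots = 232/1069 = 0.2170
OR = 0.3846 / 0.2170 = 1.772

1.772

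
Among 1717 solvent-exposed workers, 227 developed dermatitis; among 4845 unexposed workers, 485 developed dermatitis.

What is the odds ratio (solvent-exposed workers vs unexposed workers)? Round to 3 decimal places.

OR = (227 × 4360) / (1490 × 485) = 989720/722650 ≈ 1.370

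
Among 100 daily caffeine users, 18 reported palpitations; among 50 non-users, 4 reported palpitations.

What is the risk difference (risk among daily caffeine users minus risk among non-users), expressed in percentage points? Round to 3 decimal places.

risk, daily caffeine users = 18/100 = 0.1800
risk, non-users = 4/50 = 0.0800
risk difference = 0.1800 − 0.0800 = 0.1000 → 10.000 percentage points

RD ≈ 10.000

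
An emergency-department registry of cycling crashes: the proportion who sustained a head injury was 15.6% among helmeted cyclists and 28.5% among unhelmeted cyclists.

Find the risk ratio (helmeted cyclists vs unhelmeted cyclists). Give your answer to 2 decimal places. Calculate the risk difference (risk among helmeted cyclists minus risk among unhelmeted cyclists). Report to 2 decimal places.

RR = 0.55; RD = -0.13

RR = 0.1560 / 0.2850 = 0.55
risk difference = 0.1560 − 0.2850 = -0.13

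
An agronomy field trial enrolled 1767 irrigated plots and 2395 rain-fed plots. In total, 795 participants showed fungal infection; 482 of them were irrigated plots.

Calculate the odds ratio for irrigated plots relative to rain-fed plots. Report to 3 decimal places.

irrigated plots without the outcome: 1767 − 482 = 1285
rain-fed plots with the outcome: 795 − 482 = 313
rain-fed plots without the outcome: 2395 − 313 = 2082
OR = (482 × 2082) / (1285 × 313) = 1003524/402205 ≈ 2.495

2.495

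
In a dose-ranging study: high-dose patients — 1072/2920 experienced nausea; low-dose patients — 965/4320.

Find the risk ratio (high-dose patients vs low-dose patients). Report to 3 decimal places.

risk, high-dose patients = 1072/2920 = 0.3671
risk, low-dose patients = 965/4320 = 0.2234
RR = 0.3671 / 0.2234 = 1.643

RR = 1.643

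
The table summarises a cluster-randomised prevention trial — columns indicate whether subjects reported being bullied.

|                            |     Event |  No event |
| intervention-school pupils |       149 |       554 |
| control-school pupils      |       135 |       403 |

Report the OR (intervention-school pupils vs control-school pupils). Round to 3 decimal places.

0.803

odds, intervention-school pupils = 149/554 = 0.2690
odds, control-school pupils = 135/403 = 0.3350
OR = 0.2690 / 0.3350 = 0.803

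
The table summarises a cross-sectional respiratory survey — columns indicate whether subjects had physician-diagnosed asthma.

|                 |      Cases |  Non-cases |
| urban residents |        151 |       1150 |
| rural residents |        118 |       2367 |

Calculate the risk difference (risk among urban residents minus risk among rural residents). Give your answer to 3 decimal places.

0.069

risk, urban residents = 151/1301 = 0.11606
risk, rural residents = 118/2485 = 0.04748
risk difference = 0.11606 − 0.04748 = 0.069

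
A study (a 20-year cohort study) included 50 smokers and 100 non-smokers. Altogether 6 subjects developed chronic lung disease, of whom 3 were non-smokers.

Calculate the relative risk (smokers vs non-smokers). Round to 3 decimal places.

smokers with the outcome: 6 − 3 = 3
smokers without the outcome: 50 − 3 = 47
non-smokers without the outcome: 100 − 3 = 97
risk, smokers = 3/50 = 0.06000
risk, non-smokers = 3/100 = 0.03000
RR = 0.06000 / 0.03000 = 2.000

2.000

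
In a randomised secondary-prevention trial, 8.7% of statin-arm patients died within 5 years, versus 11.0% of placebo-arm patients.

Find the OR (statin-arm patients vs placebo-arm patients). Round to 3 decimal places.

odds, statin-arm patients = 0.0870/0.9130 = 0.0953
odds, placebo-arm patients = 0.1100/0.8900 = 0.1236
OR = 0.0953 / 0.1236 = 0.771

OR ≈ 0.771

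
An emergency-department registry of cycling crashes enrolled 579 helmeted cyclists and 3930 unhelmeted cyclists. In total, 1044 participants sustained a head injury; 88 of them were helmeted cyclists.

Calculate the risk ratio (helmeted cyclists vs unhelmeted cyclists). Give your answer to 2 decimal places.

0.62

helmeted cyclists without the outcome: 579 − 88 = 491
unhelmeted cyclists with the outcome: 1044 − 88 = 956
unhelmeted cyclists without the outcome: 3930 − 956 = 2974
risk, helmeted cyclists = 88/579 = 0.1520
risk, unhelmeted cyclists = 956/3930 = 0.2433
RR = 0.1520 / 0.2433 = 0.62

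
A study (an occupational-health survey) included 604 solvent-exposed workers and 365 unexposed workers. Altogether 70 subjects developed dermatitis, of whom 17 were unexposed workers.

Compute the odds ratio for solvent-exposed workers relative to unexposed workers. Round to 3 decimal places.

OR: 1.969

solvent-exposed workers with the outcome: 70 − 17 = 53
solvent-exposed workers without the outcome: 604 − 53 = 551
unexposed workers without the outcome: 365 − 17 = 348
OR = (53 × 348) / (551 × 17) = 18444/9367 ≈ 1.969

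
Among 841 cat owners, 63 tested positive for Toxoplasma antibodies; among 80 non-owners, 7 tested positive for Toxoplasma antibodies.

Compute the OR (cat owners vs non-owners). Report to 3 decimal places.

OR = (63 × 73) / (778 × 7) = 4599/5446 ≈ 0.844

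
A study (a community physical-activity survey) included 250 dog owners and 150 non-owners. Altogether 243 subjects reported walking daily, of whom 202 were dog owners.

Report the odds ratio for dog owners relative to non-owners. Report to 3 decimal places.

11.188

dog owners without the outcome: 250 − 202 = 48
non-owners with the outcome: 243 − 202 = 41
non-owners without the outcome: 150 − 41 = 109
OR = (202 × 109) / (48 × 41) = 22018/1968 ≈ 11.188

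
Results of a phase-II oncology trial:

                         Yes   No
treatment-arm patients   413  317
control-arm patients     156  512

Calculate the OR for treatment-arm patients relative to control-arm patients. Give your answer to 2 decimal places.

OR: 4.28

odds, treatment-arm patients = 413/317 = 1.3028
odds, control-arm patients = 156/512 = 0.3047
OR = 1.3028 / 0.3047 = 4.28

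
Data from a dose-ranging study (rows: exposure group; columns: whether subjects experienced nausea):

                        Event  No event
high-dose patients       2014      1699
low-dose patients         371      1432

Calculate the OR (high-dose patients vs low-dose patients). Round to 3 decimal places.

OR = (2014 × 1432) / (1699 × 371) = 2884048/630329 ≈ 4.575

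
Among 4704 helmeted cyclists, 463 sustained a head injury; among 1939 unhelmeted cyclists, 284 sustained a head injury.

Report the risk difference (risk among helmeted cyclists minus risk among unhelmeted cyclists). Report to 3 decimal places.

risk, helmeted cyclists = 463/4704 = 0.0984
risk, unhelmeted cyclists = 284/1939 = 0.1465
risk difference = 0.0984 − 0.1465 = -0.048

-0.048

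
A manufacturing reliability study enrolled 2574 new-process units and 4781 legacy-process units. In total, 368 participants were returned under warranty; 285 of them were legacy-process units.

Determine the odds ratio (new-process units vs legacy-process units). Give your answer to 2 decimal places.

0.53

new-process units with the outcome: 368 − 285 = 83
new-process units without the outcome: 2574 − 83 = 2491
legacy-process units without the outcome: 4781 − 285 = 4496
odds, new-process units = 83/2491 = 0.03332
odds, legacy-process units = 285/4496 = 0.06339
OR = 0.03332 / 0.06339 = 0.53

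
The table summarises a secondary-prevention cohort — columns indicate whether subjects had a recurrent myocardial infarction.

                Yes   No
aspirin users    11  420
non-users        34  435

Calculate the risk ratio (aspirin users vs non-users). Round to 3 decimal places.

RR ≈ 0.352

risk, aspirin users = 11/431 = 0.02552
risk, non-users = 34/469 = 0.07249
RR = 0.02552 / 0.07249 = 0.352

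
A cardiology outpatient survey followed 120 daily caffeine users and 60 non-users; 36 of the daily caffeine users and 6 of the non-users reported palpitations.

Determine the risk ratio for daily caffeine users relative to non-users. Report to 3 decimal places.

RR = 3.000

risk, daily caffeine users = 36/120 = 0.3000
risk, non-users = 6/60 = 0.1000
RR = 0.3000 / 0.1000 = 3.000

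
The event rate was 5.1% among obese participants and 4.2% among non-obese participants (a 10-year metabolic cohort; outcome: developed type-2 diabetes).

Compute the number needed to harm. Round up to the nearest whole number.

absolute risk difference = 0.009000
1 / 0.009000 = 111.111 → round up → 112

112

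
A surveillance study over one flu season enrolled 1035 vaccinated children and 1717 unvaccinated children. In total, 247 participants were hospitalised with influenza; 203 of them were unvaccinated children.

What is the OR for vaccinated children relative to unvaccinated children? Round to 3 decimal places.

vaccinated children with the outcome: 247 − 203 = 44
vaccinated children without the outcome: 1035 − 44 = 991
unvaccinated children without the outcome: 1717 − 203 = 1514
odds, vaccinated children = 44/991 = 0.04440
odds, unvaccinated children = 203/1514 = 0.13408
OR = 0.04440 / 0.13408 = 0.331

OR: 0.331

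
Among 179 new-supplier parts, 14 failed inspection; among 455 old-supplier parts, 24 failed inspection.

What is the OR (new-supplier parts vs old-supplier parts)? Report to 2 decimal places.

OR = (14 × 431) / (165 × 24) = 6034/3960 ≈ 1.52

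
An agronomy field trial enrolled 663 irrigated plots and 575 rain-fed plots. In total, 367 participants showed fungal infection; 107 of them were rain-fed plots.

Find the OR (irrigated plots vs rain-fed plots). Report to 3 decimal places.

irrigated plots with the outcome: 367 − 107 = 260
irrigated plots without the outcome: 663 − 260 = 403
rain-fed plots without the outcome: 575 − 107 = 468
OR = (260 × 468) / (403 × 107) = 121680/43121 ≈ 2.822

2.822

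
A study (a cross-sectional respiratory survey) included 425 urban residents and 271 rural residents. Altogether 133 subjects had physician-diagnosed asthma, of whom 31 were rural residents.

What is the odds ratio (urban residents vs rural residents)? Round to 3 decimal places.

2.445

urban residents with the outcome: 133 − 31 = 102
urban residents without the outcome: 425 − 102 = 323
rural residents without the outcome: 271 − 31 = 240
OR = (102 × 240) / (323 × 31) = 24480/10013 ≈ 2.445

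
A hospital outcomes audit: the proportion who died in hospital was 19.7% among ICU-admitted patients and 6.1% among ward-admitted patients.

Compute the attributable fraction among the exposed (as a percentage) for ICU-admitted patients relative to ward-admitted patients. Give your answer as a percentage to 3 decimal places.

AR% = (0.1970 − 0.0610) / 0.1970 = 0.6904 → 69.036%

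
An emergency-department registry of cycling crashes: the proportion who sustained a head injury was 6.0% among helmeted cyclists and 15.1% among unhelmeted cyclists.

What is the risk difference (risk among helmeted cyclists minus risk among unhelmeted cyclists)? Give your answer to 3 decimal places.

risk difference = 0.0600 − 0.1510 = -0.091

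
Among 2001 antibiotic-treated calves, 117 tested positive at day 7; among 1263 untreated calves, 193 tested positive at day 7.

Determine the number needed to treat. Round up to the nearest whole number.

risk, antibiotic-treated calves = 117/2001 = 0.058471
risk, untreated calves = 193/1263 = 0.152811
absolute risk difference = 0.094340
1 / 0.094340 = 10.600 → round up → 11

NNT: 11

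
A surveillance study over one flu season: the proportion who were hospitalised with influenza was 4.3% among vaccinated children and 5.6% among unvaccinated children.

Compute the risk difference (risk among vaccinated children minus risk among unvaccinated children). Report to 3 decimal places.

risk difference = 0.04300 − 0.05600 = -0.013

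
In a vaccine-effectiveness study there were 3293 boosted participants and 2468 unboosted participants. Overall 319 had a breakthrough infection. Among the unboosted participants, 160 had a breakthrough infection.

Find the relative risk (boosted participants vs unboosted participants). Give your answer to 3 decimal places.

boosted participants with the outcome: 319 − 160 = 159
boosted participants without the outcome: 3293 − 159 = 3134
unboosted participants without the outcome: 2468 − 160 = 2308
risk, boosted participants = 159/3293 = 0.04828
risk, unboosted participants = 160/2468 = 0.06483
RR = 0.04828 / 0.06483 = 0.745

RR = 0.745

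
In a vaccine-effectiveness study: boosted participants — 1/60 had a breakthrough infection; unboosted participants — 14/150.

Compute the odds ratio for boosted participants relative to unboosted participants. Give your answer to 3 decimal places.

OR = (1 × 136) / (59 × 14) = 136/826 ≈ 0.165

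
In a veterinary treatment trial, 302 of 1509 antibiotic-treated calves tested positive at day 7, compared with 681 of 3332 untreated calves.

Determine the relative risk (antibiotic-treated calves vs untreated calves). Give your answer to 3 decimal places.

risk, antibiotic-treated calves = 302/1509 = 0.2001
risk, untreated calves = 681/3332 = 0.2044
RR = 0.2001 / 0.2044 = 0.979

RR ≈ 0.979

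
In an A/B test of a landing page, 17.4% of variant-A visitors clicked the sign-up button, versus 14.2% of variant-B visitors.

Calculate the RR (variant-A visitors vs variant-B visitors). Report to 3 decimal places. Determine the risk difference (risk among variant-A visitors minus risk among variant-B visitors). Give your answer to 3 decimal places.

RR = 1.225; RD = 0.032

RR = 0.1740 / 0.1420 = 1.225
risk difference = 0.1740 − 0.1420 = 0.032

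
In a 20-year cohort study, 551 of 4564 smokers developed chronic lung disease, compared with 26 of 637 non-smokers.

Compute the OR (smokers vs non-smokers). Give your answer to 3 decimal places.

OR = 3.227

odds, smokers = 551/4013 = 0.13730
odds, non-smokers = 26/611 = 0.04255
OR = 0.13730 / 0.04255 = 3.227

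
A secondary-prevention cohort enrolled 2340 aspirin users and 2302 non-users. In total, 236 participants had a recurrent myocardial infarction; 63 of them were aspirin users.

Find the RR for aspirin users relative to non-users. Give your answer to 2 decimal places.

0.36

aspirin users without the outcome: 2340 − 63 = 2277
non-users with the outcome: 236 − 63 = 173
non-users without the outcome: 2302 − 173 = 2129
risk, aspirin users = 63/2340 = 0.02692
risk, non-users = 173/2302 = 0.07515
RR = 0.02692 / 0.07515 = 0.36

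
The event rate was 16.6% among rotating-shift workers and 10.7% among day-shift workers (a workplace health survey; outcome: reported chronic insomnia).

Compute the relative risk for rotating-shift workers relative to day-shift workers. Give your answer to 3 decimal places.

RR = 0.1660 / 0.1070 = 1.551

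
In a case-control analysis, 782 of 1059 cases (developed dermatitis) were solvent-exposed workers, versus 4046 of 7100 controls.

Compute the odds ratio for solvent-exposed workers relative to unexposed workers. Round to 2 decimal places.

OR: 2.13

odds, solvent-exposed workers = 782/4046 = 0.1933
odds, unexposed workers = 277/3054 = 0.0907
OR = 0.1933 / 0.0907 = 2.13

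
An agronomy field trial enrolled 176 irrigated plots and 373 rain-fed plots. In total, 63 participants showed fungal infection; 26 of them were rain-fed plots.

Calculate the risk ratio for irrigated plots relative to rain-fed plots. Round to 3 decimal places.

irrigated plots with the outcome: 63 − 26 = 37
irrigated plots without the outcome: 176 − 37 = 139
rain-fed plots without the outcome: 373 − 26 = 347
risk, irrigated plots = 37/176 = 0.2102
risk, rain-fed plots = 26/373 = 0.0697
RR = 0.2102 / 0.0697 = 3.016

RR ≈ 3.016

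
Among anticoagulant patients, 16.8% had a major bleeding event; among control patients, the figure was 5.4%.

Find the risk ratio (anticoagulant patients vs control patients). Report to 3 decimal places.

RR = 0.1680 / 0.0540 = 3.111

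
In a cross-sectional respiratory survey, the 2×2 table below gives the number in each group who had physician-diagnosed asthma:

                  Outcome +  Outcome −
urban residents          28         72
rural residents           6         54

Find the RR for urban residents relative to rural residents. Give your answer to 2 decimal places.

risk, urban residents = 28/100 = 0.2800
risk, rural residents = 6/60 = 0.1000
RR = 0.2800 / 0.1000 = 2.80

2.80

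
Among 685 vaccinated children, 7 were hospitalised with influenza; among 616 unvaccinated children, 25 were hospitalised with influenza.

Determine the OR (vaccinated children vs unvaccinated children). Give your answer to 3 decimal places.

OR = (7 × 591) / (678 × 25) = 4137/16950 ≈ 0.244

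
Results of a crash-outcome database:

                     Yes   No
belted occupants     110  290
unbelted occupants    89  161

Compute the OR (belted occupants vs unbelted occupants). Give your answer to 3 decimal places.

OR = (110 × 161) / (290 × 89) = 17710/25810 ≈ 0.686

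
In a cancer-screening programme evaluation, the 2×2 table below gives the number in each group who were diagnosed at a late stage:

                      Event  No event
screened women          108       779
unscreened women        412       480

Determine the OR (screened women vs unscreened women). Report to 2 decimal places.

OR = (108 × 480) / (779 × 412) = 51840/320948 ≈ 0.16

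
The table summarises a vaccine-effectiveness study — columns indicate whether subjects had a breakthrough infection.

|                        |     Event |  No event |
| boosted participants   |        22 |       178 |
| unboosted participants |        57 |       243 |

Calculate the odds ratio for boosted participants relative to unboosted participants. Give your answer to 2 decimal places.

OR = (22 × 243) / (178 × 57) = 5346/10146 ≈ 0.53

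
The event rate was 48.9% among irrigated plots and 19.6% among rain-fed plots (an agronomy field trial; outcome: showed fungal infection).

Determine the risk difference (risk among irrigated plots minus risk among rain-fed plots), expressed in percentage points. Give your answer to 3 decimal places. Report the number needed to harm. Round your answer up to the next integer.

RD = 29.300; NNH = 4

risk difference = 0.4890 − 0.1960 = 0.2930 → 29.300 percentage points
absolute risk difference = 0.293000
1 / 0.293000 = 3.413 → round up → 4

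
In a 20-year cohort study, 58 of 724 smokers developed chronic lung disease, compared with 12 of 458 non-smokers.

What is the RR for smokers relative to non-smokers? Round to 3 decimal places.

RR: 3.058

risk, smokers = 58/724 = 0.08011
risk, non-smokers = 12/458 = 0.02620
RR = 0.08011 / 0.02620 = 3.058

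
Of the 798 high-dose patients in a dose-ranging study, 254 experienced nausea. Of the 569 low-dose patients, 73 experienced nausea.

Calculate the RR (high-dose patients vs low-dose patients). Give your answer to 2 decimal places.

risk, high-dose patients = 254/798 = 0.3183
risk, low-dose patients = 73/569 = 0.1283
RR = 0.3183 / 0.1283 = 2.48

2.48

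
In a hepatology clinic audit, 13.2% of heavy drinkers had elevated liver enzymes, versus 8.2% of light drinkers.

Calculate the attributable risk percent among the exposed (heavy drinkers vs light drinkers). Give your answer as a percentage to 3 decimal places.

AR% = (0.1320 − 0.0820) / 0.1320 = 0.3788 → 37.879%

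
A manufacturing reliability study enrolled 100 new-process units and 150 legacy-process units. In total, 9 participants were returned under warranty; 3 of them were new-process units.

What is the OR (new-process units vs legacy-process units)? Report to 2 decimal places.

new-process units without the outcome: 100 − 3 = 97
legacy-process units with the outcome: 9 − 3 = 6
legacy-process units without the outcome: 150 − 6 = 144
odds, new-process units = 3/97 = 0.03093
odds, legacy-process units = 6/144 = 0.04167
OR = 0.03093 / 0.04167 = 0.74

0.74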